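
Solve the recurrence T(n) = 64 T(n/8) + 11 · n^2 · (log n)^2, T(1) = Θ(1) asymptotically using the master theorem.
T(n) = Θ(n^2 · (log n)^3)

Here log_8 64 = 2 and f(n) = 11 · n^2 · (log n)^2 = Θ(n^(log_8 64) · (log n)^2). This is the extended Case 2 of the master theorem (f matches the critical exponent up to log factors), giving T(n) = Θ(n^(log_8 64) · (log n)^(2+1)) = Θ(n^2 · (log n)^3).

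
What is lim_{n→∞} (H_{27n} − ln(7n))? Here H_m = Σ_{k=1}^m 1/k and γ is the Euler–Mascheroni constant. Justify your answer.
lim = ln(27/7) + γ

By Euler-Maclaurin, H_m = ln m + γ + O(1/m). So
  H_{27n} − ln(7n) = ln(27n) + γ − ln(7n) + O(1/n)
                       = ln(27/7) + γ + O(1/n).
Hence the limit is ln(27/7) + γ.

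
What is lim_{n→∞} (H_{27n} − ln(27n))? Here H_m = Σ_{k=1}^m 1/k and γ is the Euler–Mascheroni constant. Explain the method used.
lim = γ

By Euler-Maclaurin, H_m = ln m + γ + O(1/m). So
  H_{27n} − ln(27n) = ln(27n) + γ − ln(27n) + O(1/n)
                       = ln(27/27) + γ + O(1/n).
Hence the limit is γ (since ln 1 = 0).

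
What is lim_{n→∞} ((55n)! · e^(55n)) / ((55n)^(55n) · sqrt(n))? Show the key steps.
lim = sqrt(2π·55)

Stirling: (55n)! ~ sqrt(2π·55n) · (55n/e)^(55n). Hence
  (55n)! · e^(55n) / (55n)^(55n) ~ sqrt(2π·55n).
Dividing by sqrt(n): sqrt(2π·55n) / sqrt(n) = sqrt(2π·55) · n^((1−1)/2), so the limit is sqrt(2π·55).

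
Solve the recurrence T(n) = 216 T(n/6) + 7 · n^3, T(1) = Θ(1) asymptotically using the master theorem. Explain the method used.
T(n) = Θ(n^3 log n)

log_6 216 = 3, and f(n) = 7 · n^3 = Θ(n^(log_6 216)). This is Case 2 of the master theorem: T(n) = Θ(f(n) · log n) = Θ(n^3 log n).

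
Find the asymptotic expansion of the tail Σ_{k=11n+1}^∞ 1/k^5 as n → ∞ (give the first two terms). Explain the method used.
Σ_{k>11n} 1/k^5 = 1/(4 · (11n)^4) − 1/(2 · (11n)^5) + O(1/(11n)^6)

Compare to the integral: ∫_{11n}^∞ x^(−5) dx = [−x^(−4)/4]_{11n}^∞ = 1/((5−1)·(11n)^4). The Euler-Maclaurin correction adds −f(11n)/2 = −1/(2·(11n)^5). Euler-Maclaurin then gives
  Σ_{k>11n} 1/k^5 = ∫_{11n}^∞ dx/x^5 − 1/(2·(11n)^5) + O(1/(11n)^6).
(Equivalently this is ζ(5) − Σ_{k≤11n} 1/k^5.)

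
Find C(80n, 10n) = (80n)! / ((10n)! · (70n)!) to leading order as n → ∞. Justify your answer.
C(80n, 10n) ~ (16777216/823543)^(10n) · sqrt(4/(7π·10n))

Write N = 10n. Apply Stirling to each factorial:
  (8N)! ~ sqrt(2π·8N) · (8N/e)^(8N),
  N! ~ sqrt(2π N) · (N/e)^N,
  (7N)! ~ sqrt(2π·7N) · (7N/e)^(7N).
The exponential factors combine to (8N)^(8N) / (N^N · (7N)^(7N)) = 8^(8N)/7^(7N) = (8^8/7^7)^N = (16777216/823543)^N.
The square-root prefactors combine to sqrt(2π·8N) / (sqrt(2π N)·sqrt(2π·7N)) = sqrt(8 / (2π·7·N)) = sqrt(4/(7π·10n)).
Substituting N = 10n: C(80n, 10n) ~ (16777216/823543)^(10n) · sqrt(4/(7π·10n)).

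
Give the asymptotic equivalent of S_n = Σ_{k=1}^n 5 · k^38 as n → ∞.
S_n ~ 5 · n^39 / 39

By integral comparison (Euler-Maclaurin), Σ_{k=1}^n 5 · k^38 = 5 · ∫_0^n x^38 dx + O(n^38) = 5 · n^39/39 + O(n^38). (Equivalently, Faulhaber's formula gives the same leading term.)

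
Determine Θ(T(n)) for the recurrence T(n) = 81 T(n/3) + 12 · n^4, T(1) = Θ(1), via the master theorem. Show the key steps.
T(n) = Θ(n^4 log n)

log_3 81 = 4, and f(n) = 12 · n^4 = Θ(n^(log_3 81)). This is Case 2 of the master theorem: T(n) = Θ(f(n) · log n) = Θ(n^4 log n).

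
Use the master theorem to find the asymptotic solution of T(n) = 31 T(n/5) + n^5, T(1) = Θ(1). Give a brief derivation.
T(n) = Θ(n^5)

log_5 31 ≈ 2.134. f(n) = n^5 dominates n^(log_5 31) since 5 > 2.134, and the regularity condition a·f(n/b) = 31·(n/5)^5 = (31/3125)·n^5 ≤ c·f(n) holds with c = 31/3125 ≈ 0.00992 < 1. So this is Case 3: T(n) = Θ(f(n)) = Θ(n^5).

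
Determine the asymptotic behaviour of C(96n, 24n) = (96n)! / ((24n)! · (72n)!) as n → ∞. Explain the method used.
C(96n, 24n) ~ (256/27)^(24n) · sqrt(2/(3π·24n))

Write N = 24n. Apply Stirling to each factorial:
  (4N)! ~ sqrt(2π·4N) · (4N/e)^(4N),
  N! ~ sqrt(2π N) · (N/e)^N,
  (3N)! ~ sqrt(2π·3N) · (3N/e)^(3N).
The exponential factors combine to (4N)^(4N) / (N^N · (3N)^(3N)) = 4^(4N)/3^(3N) = (4^4/3^3)^N = (256/27)^N.
The square-root prefactors combine to sqrt(2π·4N) / (sqrt(2π N)·sqrt(2π·3N)) = sqrt(4 / (2π·3·N)) = sqrt(2/(3π·24n)).
Substituting N = 24n: C(96n, 24n) ~ (256/27)^(24n) · sqrt(2/(3π·24n)).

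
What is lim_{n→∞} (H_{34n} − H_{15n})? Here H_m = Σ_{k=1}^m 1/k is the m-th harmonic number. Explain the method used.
lim = ln(34/15)

Euler-Maclaurin gives H_m = ln m + γ + 1/(2m) + O(1/m^2). The γ and O(1/m) terms cancel in the difference:
  H_{34n} − H_{15n} = ln(34n) − ln(15n) + O(1/n) = ln(34/15) + O(1/n).
Hence the limit is ln(34/15).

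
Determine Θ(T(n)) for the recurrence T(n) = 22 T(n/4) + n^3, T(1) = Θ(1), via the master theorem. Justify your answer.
T(n) = Θ(n^3)

log_4 22 ≈ 2.230. f(n) = n^3 dominates n^(log_4 22) since 3 > 2.230, and the regularity condition a·f(n/b) = 22·(n/4)^3 = (22/64)·n^3 ≤ c·f(n) holds with c = 22/64 ≈ 0.344 < 1. So this is Case 3: T(n) = Θ(f(n)) = Θ(n^3).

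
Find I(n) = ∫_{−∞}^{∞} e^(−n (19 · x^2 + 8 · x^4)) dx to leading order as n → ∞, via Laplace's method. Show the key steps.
I(n) ~ sqrt(π/(19n))

φ(x) = 19 · x^2 + 8 · x^4 has its unique global minimum at x* = 0 (since φ'(x) = 38x + 32x^3 = 0 only at x = 0 for real x with both coefficients positive, and φ → ∞ as |x| → ∞). At x* = 0, φ(0) = 0 and φ''(0) = 38. Laplace's method then gives
  I(n) ~ sqrt(2π / (n · φ''(0))) · e^(−n φ(0)) = sqrt(2π / (38n)) = sqrt(π/(19n)).
The 8 · x^4 term contributes only at subleading order (an O(1/n) relative correction).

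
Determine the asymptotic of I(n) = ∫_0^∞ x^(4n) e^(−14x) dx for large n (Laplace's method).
I(n) ~ (sqrt(2π·4n) / 14) · (4n/(14e))^(4n)

Write the integrand as exp(4n ln x − 14x) and set f(x) = 4n ln x − 14x. Then f'(x) = 4n/x − 14 = 0 at x* = 4n/14, and f''(x*) = −4n/x*^2 = −14^2/(4n). Laplace's method (interior maximum) gives
  I(n) ~ e^(f(x*)) · sqrt(2π / |f''(x*)|)
        = exp(4n ln(4n/14) − 4n) · sqrt(2π · 4n / 14^2)
        = (4n/14)^(4n) e^(−4n) · sqrt(2π·4n) / 14
        = (sqrt(2π·4n) / 14) · (4n/(14e))^(4n).
This matches Γ(4n+1)/14^(4n+1) with Stirling applied to Γ.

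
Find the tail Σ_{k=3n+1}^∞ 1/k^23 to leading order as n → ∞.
Σ_{k>3n} 1/k^23 ~ 1/(22 · (3n)^22)

Compare to the integral: ∫_{3n}^∞ x^(−23) dx = [−x^(−22)/22]_{3n}^∞ = 1/((23−1)·(3n)^22). Euler-Maclaurin then gives
  Σ_{k>3n} 1/k^23 = ∫_{3n}^∞ dx/x^23 − 1/(2·(3n)^23) + O(1/(3n)^24).
(Equivalently this is ζ(23) − Σ_{k≤3n} 1/k^23.)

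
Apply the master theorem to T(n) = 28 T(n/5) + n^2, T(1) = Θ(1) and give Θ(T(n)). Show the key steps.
T(n) = Θ(n^(log_5 28))

Master theorem: compare f(n) = n^2 to n^(log_5 28) where log_5 28 ≈ 2.070. Since 2 < log_5 28, we have f(n) = O(n^(log_5 28 − ε)) for some ε > 0 — Case 1. Hence T(n) = Θ(n^(log_5 28)).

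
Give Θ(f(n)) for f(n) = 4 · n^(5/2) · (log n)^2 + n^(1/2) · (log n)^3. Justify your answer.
f(n) ∈ Θ(n^(5/2) · (log n)^2)

Compare the terms by growth order. For large n, n^a · (log n)^b dominates n^a' · (log n)^b' iff a > a', or (a = a' and b > b'). Ranking the 2 terms shows the dominant one is 4 · n^(5/2) · (log n)^2. Hence f(n) ∈ Θ(n^(5/2) · (log n)^2).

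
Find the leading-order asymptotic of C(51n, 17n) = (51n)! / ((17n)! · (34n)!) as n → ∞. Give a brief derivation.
C(51n, 17n) ~ (27/4)^(17n) · sqrt(3/(4π·17n))

Write N = 17n. Apply Stirling to each factorial:
  (3N)! ~ sqrt(2π·3N) · (3N/e)^(3N),
  N! ~ sqrt(2π N) · (N/e)^N,
  (2N)! ~ sqrt(2π·2N) · (2N/e)^(2N).
The exponential factors combine to (3N)^(3N) / (N^N · (2N)^(2N)) = 3^(3N)/2^(2N) = (3^3/2^2)^N = (27/4)^N.
The square-root prefactors combine to sqrt(2π·3N) / (sqrt(2π N)·sqrt(2π·2N)) = sqrt(3 / (2π·2·N)) = sqrt(3/(4π·17n)).
Substituting N = 17n: C(51n, 17n) ~ (27/4)^(17n) · sqrt(3/(4π·17n)).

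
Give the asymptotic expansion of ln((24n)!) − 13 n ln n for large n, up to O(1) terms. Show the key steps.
ln((24n)!) − 13 n ln n = 11 n ln n + 24(ln 24 − 1) n + (1/2) ln(2π·24n) + O(1/n)

Stirling: ln((24n)!) = 24n ln(24n) − 24n + (1/2) ln(2π·24n) + O(1/n).
Expand 24n ln(24n) = 24n (ln n + ln 24) = 24n ln n + 24n ln 24.
Subtract 13n ln n: leading term is (24 − 13) n ln n = 11 n ln n. The next term is 24n ln 24 − 24n = 24(ln 24 − 1) n. Then the (1/2) ln(2π·24n) correction.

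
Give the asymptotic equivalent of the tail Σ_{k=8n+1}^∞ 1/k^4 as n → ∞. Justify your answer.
Σ_{k>8n} 1/k^4 ~ 1/(3 · (8n)^3)

Compare to the integral: ∫_{8n}^∞ x^(−4) dx = [−x^(−3)/3]_{8n}^∞ = 1/((4−1)·(8n)^3). Euler-Maclaurin then gives
  Σ_{k>8n} 1/k^4 = ∫_{8n}^∞ dx/x^4 − 1/(2·(8n)^4) + O(1/(8n)^5).
(Equivalently this is ζ(4) − Σ_{k≤8n} 1/k^4.)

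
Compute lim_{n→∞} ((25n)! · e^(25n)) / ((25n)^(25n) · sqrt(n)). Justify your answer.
lim = sqrt(2π·25)

Stirling: (25n)! ~ sqrt(2π·25n) · (25n/e)^(25n). Hence
  (25n)! · e^(25n) / (25n)^(25n) ~ sqrt(2π·25n).
Dividing by sqrt(n): sqrt(2π·25n) / sqrt(n) = sqrt(2π·25) · n^((1−1)/2), so the limit is sqrt(2π·25).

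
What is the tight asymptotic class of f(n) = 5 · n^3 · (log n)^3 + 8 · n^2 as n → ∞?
f(n) ∈ Θ(n^3 · (log n)^3)

Compare the terms by growth order. For large n, n^a · (log n)^b dominates n^a' · (log n)^b' iff a > a', or (a = a' and b > b'). Ranking the 2 terms shows the dominant one is 5 · n^3 · (log n)^3. Hence f(n) ∈ Θ(n^3 · (log n)^3).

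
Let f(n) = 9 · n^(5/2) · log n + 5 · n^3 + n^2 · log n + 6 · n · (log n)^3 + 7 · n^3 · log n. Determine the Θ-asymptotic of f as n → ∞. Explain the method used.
f(n) ∈ Θ(n^3 · log n)

Compare the terms by growth order. For large n, n^a · (log n)^b dominates n^a' · (log n)^b' iff a > a', or (a = a' and b > b'). Ranking the 5 terms shows the dominant one is 7 · n^3 · log n. Hence f(n) ∈ Θ(n^3 · log n).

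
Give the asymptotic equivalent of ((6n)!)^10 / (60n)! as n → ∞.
((6n)!)^10/(60n)! ~ ((2π·6n)^(9/2) / sqrt(10)) · 10^(−10·6n)  →  0

Write N = 6n. Stirling: N! ~ sqrt(2π N)(N/e)^N and (10N)! ~ sqrt(2π·10N)·(10N/e)^(10N).
  (N!)^10/(10N)! ~ (2π N)^(10/2) (N/e)^(10N) / [sqrt(2π·10N) (10N/e)^(10N)]
     = (2π N)^(10/2) / sqrt(2π·10N) · (N/(10N))^(10N)
     = (2π N)^((10−1)/2) / sqrt(10) · 10^(−10N).
Since 10^10 > 1, the factor 10^(−10N) decays exponentially, so the ratio → 0. Substituting N = 6n gives the stated form.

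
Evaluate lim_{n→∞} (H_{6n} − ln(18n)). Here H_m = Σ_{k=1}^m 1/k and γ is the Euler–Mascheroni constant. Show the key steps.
lim = −ln 3 + γ

By Euler-Maclaurin, H_m = ln m + γ + O(1/m). So
  H_{6n} − ln(18n) = ln(6n) + γ − ln(18n) + O(1/n)
                       = ln(6/18) + γ + O(1/n).
Hence the limit is ln(6/18) + γ (= −ln 3).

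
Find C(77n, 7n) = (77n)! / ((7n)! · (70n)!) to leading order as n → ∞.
C(77n, 7n) ~ (285311670611/10000000000)^(7n) · sqrt(11/(20π·7n))

Write N = 7n. Apply Stirling to each factorial:
  (11N)! ~ sqrt(2π·11N) · (11N/e)^(11N),
  N! ~ sqrt(2π N) · (N/e)^N,
  (10N)! ~ sqrt(2π·10N) · (10N/e)^(10N).
The exponential factors combine to (11N)^(11N) / (N^N · (10N)^(10N)) = 11^(11N)/10^(10N) = (11^11/10^10)^N = (285311670611/10000000000)^N.
The square-root prefactors combine to sqrt(2π·11N) / (sqrt(2π N)·sqrt(2π·10N)) = sqrt(11 / (2π·10·N)) = sqrt(11/(20π·7n)).
Substituting N = 7n: C(77n, 7n) ~ (285311670611/10000000000)^(7n) · sqrt(11/(20π·7n)).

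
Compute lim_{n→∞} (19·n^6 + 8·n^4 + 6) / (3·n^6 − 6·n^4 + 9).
lim = 19/3

For large n the leading n^6 terms dominate both numerator and denominator. Dividing top and bottom by n^6, every other term tends to 0, leaving 19/3.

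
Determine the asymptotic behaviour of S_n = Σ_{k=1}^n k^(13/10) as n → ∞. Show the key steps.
S_n ~ (10/23) · n^(23/10)

Integral comparison: Σ_{k=1}^n k^(13/10) = ∫_0^n x^(13/10) dx + O(n^(13/10)). The integral is n^(1 + 13/10) / (1 + 13/10) = n^((13+10)/10) / ((13+10)/10) = (10/23) · n^(23/10).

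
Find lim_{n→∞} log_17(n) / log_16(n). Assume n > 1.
lim = ln(16) / ln(17) = log_17(16)

Change of base: log_17(n) = ln n / ln 17 and log_16(n) = ln n / ln 16. The ratio is (ln n / ln 17) · (ln 16 / ln n) = ln 16 / ln 17, a constant independent of n. So the limit is ln 16 / ln 17 = log_17(16).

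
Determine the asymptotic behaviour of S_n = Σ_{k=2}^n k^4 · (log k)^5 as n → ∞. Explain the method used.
S_n ~ n^5 · (log n)^5 / 5

By integral comparison, S_n = ∫_1^n x^4 · (log x)^5 dx + O(n^4 · (log n)^5). For the integral, the leading term of ∫_1^n x^4 (log x)^5 dx is n^5/5 · (log n)^5 (by repeated integration by parts; each step lowers the log-exponent and produces a relatively O(1/log n) correction). Hence S_n ~ n^5 · (log n)^5 / 5.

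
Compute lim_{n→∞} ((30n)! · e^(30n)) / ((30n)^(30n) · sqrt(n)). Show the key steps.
lim = sqrt(2π·30)

Stirling: (30n)! ~ sqrt(2π·30n) · (30n/e)^(30n). Hence
  (30n)! · e^(30n) / (30n)^(30n) ~ sqrt(2π·30n).
Dividing by sqrt(n): sqrt(2π·30n) / sqrt(n) = sqrt(2π·30) · n^((1−1)/2), so the limit is sqrt(2π·30).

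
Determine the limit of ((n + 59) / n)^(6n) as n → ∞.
lim = e^354

Rewrite as (1 + 59/n)^(6n). By the standard limit (1 + x/n)^n → e^x, we have (1 + 59/n)^n → e^59, and raising to the 6th power gives e^354.
More precisely, ln[(1 + 59/n)^(6n)] = 6n · ln(1 + 59/n) = 6n · (59/n + O(1/n^2)) = 354 + O(1/n) → 354.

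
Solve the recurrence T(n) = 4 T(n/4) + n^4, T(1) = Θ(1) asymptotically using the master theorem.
T(n) = Θ(n^4)

log_4 4 ≈ 1.000. f(n) = n^4 dominates n^(log_4 4) since 4 > 1.000, and the regularity condition a·f(n/b) = 4·(n/4)^4 = (4/256)·n^4 ≤ c·f(n) holds with c = 4/256 ≈ 0.0156 < 1. So this is Case 3: T(n) = Θ(f(n)) = Θ(n^4).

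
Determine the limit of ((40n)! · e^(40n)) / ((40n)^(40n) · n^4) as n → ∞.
lim = 0

Stirling: (40n)! ~ sqrt(2π·40n) · (40n/e)^(40n). Hence
  (40n)! · e^(40n) / (40n)^(40n) ~ sqrt(2π·40n).
Dividing by n^4: sqrt(2π·40n) / n^4 = sqrt(2π·40) · n^((1−8)/2), so the expression behaves like sqrt(2π·40) · n^((1−8)/2) → 0.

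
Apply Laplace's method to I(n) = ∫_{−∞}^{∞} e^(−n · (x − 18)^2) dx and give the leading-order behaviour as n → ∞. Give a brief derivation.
I(n) = sqrt(π/n)

Here φ(x) = (x − 18)^2 has its unique minimum at x* = 18 with φ(x*) = 0 and φ''(x*) = 2. Laplace's method gives
  I(n) ~ e^(−n φ(x*)) · sqrt(2π / (n · φ''(x*))) = sqrt(2π / (2n)) = sqrt(π/n).
This is exact: substituting u = (x − 18)·sqrt(n) gives I(n) = (1/sqrt(n)) ∫_{−∞}^{∞} e^(−u^2) du = sqrt(π/n).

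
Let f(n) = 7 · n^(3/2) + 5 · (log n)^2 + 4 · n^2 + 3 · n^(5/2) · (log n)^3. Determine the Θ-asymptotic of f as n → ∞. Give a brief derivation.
f(n) ∈ Θ(n^(5/2) · (log n)^3)

Compare the terms by growth order. For large n, n^a · (log n)^b dominates n^a' · (log n)^b' iff a > a', or (a = a' and b > b'). Ranking the 4 terms shows the dominant one is 3 · n^(5/2) · (log n)^3. Hence f(n) ∈ Θ(n^(5/2) · (log n)^3).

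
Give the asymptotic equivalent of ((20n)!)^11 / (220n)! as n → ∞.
((20n)!)^11/(220n)! ~ ((2π·20n)^(10/2) / sqrt(11)) · 11^(−11·20n)  →  0

Write N = 20n. Stirling: N! ~ sqrt(2π N)(N/e)^N and (11N)! ~ sqrt(2π·11N)·(11N/e)^(11N).
  (N!)^11/(11N)! ~ (2π N)^(11/2) (N/e)^(11N) / [sqrt(2π·11N) (11N/e)^(11N)]
     = (2π N)^(11/2) / sqrt(2π·11N) · (N/(11N))^(11N)
     = (2π N)^((11−1)/2) / sqrt(11) · 11^(−11N).
Since 11^11 > 1, the factor 11^(−11N) decays exponentially, so the ratio → 0. Substituting N = 20n gives the stated form.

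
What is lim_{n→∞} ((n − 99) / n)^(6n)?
lim = e^(−594)

Rewrite as (1 − 99/n)^(6n). By the standard limit (1 + x/n)^n → e^x, we have (1 − 99/n)^n → e^(−99), and raising to the 6th power gives e^(−594).
More precisely, ln[(1 − 99/n)^(6n)] = 6n · ln(1 − 99/n) = 6n · (-99/n + O(1/n^2)) = -594 + O(1/n) → -594.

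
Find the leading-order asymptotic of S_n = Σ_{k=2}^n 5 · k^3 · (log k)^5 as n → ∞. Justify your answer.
S_n ~ 5 · n^4 · (log n)^5 / 4

By integral comparison, S_n = ∫_1^n 5 · x^3 · (log x)^5 dx + O(n^3 · (log n)^5). For the integral, the leading term of ∫_1^n x^3 (log x)^5 dx is n^4/4 · (log n)^5 (by repeated integration by parts; each step lowers the log-exponent and produces a relatively O(1/log n) correction). Hence S_n ~ 5 · n^4 · (log n)^5 / 4.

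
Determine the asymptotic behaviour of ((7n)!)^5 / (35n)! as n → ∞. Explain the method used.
((7n)!)^5/(35n)! ~ ((2π·7n)^(4/2) / sqrt(5)) · 5^(−5·7n)  →  0

Write N = 7n. Stirling: N! ~ sqrt(2π N)(N/e)^N and (5N)! ~ sqrt(2π·5N)·(5N/e)^(5N).
  (N!)^5/(5N)! ~ (2π N)^(5/2) (N/e)^(5N) / [sqrt(2π·5N) (5N/e)^(5N)]
     = (2π N)^(5/2) / sqrt(2π·5N) · (N/(5N))^(5N)
     = (2π N)^((5−1)/2) / sqrt(5) · 5^(−5N).
Since 5^5 > 1, the factor 5^(−5N) decays exponentially, so the ratio → 0. Substituting N = 7n gives the stated form.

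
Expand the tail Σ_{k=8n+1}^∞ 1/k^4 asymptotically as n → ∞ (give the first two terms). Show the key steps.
Σ_{k>8n} 1/k^4 = 1/(3 · (8n)^3) − 1/(2 · (8n)^4) + O(1/(8n)^5)

Compare to the integral: ∫_{8n}^∞ x^(−4) dx = [−x^(−3)/3]_{8n}^∞ = 1/((4−1)·(8n)^3). The Euler-Maclaurin correction adds −f(8n)/2 = −1/(2·(8n)^4). Euler-Maclaurin then gives
  Σ_{k>8n} 1/k^4 = ∫_{8n}^∞ dx/x^4 − 1/(2·(8n)^4) + O(1/(8n)^5).
(Equivalently this is ζ(4) − Σ_{k≤8n} 1/k^4.)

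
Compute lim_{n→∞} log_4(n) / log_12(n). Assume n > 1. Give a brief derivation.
lim = ln(12) / ln(4) = log_4(12)

Change of base: log_4(n) = ln n / ln 4 and log_12(n) = ln n / ln 12. The ratio is (ln n / ln 4) · (ln 12 / ln n) = ln 12 / ln 4, a constant independent of n. So the limit is ln 12 / ln 4 = log_4(12).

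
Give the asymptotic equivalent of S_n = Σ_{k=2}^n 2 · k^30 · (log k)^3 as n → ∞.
S_n ~ 2 · n^31 · (log n)^3 / 31

By integral comparison, S_n = ∫_1^n 2 · x^30 · (log x)^3 dx + O(n^30 · (log n)^3). For the integral, the leading term of ∫_1^n x^30 (log x)^3 dx is n^31/31 · (log n)^3 (by repeated integration by parts; each step lowers the log-exponent and produces a relatively O(1/log n) correction). Hence S_n ~ 2 · n^31 · (log n)^3 / 31.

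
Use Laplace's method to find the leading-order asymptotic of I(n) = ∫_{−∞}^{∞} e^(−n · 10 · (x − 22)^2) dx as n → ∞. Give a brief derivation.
I(n) = sqrt(π/(10n))

Here φ(x) = 10 · (x − 22)^2 has its unique minimum at x* = 22 with φ(x*) = 0 and φ''(x*) = 20. Laplace's method gives
  I(n) ~ e^(−n φ(x*)) · sqrt(2π / (n · φ''(x*))) = sqrt(2π / (20n)) = sqrt(π/(10n)).
This is exact: substituting u = (x − 22)·sqrt(10n) gives I(n) = (1/sqrt(10n)) ∫_{−∞}^{∞} e^(−u^2) du = sqrt(π/(10n)).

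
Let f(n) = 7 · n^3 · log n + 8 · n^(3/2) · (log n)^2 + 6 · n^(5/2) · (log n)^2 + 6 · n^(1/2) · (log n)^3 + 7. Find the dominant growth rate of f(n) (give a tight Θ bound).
f(n) ∈ Θ(n^3 · log n)

Compare the terms by growth order. For large n, n^a · (log n)^b dominates n^a' · (log n)^b' iff a > a', or (a = a' and b > b'). Ranking the 5 terms shows the dominant one is 7 · n^3 · log n. Hence f(n) ∈ Θ(n^3 · log n).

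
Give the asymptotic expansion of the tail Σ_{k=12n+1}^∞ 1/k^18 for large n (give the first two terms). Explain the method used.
Σ_{k>12n} 1/k^18 = 1/(17 · (12n)^17) − 1/(2 · (12n)^18) + O(1/(12n)^19)

Compare to the integral: ∫_{12n}^∞ x^(−18) dx = [−x^(−17)/17]_{12n}^∞ = 1/((18−1)·(12n)^17). The Euler-Maclaurin correction adds −f(12n)/2 = −1/(2·(12n)^18). Euler-Maclaurin then gives
  Σ_{k>12n} 1/k^18 = ∫_{12n}^∞ dx/x^18 − 1/(2·(12n)^18) + O(1/(12n)^19).
(Equivalently this is ζ(18) − Σ_{k≤12n} 1/k^18.)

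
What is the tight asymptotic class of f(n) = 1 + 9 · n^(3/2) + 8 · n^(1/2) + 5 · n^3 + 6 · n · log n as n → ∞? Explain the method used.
f(n) ∈ Θ(n^3)

Compare the terms by growth order. For large n, n^a · (log n)^b dominates n^a' · (log n)^b' iff a > a', or (a = a' and b > b'). Ranking the 5 terms shows the dominant one is 5 · n^3. Hence f(n) ∈ Θ(n^3).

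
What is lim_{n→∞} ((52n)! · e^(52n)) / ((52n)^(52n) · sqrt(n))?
lim = sqrt(2π·52)

Stirling: (52n)! ~ sqrt(2π·52n) · (52n/e)^(52n). Hence
  (52n)! · e^(52n) / (52n)^(52n) ~ sqrt(2π·52n).
Dividing by sqrt(n): sqrt(2π·52n) / sqrt(n) = sqrt(2π·52) · n^((1−1)/2), so the limit is sqrt(2π·52).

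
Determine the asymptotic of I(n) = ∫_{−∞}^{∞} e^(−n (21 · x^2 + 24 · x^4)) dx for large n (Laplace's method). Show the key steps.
I(n) ~ sqrt(π/(21n))

φ(x) = 21 · x^2 + 24 · x^4 has its unique global minimum at x* = 0 (since φ'(x) = 42x + 96x^3 = 0 only at x = 0 for real x with both coefficients positive, and φ → ∞ as |x| → ∞). At x* = 0, φ(0) = 0 and φ''(0) = 42. Laplace's method then gives
  I(n) ~ sqrt(2π / (n · φ''(0))) · e^(−n φ(0)) = sqrt(2π / (42n)) = sqrt(π/(21n)).
The 24 · x^4 term contributes only at subleading order (an O(1/n) relative correction).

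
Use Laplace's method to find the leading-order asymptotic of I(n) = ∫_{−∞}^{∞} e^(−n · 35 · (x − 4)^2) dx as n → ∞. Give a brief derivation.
I(n) = sqrt(π/(35n))

Here φ(x) = 35 · (x − 4)^2 has its unique minimum at x* = 4 with φ(x*) = 0 and φ''(x*) = 70. Laplace's method gives
  I(n) ~ e^(−n φ(x*)) · sqrt(2π / (n · φ''(x*))) = sqrt(2π / (70n)) = sqrt(π/(35n)).
This is exact: substituting u = (x − 4)·sqrt(35n) gives I(n) = (1/sqrt(35n)) ∫_{−∞}^{∞} e^(−u^2) du = sqrt(π/(35n)).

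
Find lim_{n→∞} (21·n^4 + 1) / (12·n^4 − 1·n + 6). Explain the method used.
lim = 21/12 = 7/4

For large n the leading n^4 terms dominate both numerator and denominator. Dividing top and bottom by n^4, every other term tends to 0, leaving 21/12 = 7/4.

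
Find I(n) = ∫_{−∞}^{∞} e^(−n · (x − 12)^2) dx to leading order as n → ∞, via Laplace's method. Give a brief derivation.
I(n) = sqrt(π/n)

Here φ(x) = (x − 12)^2 has its unique minimum at x* = 12 with φ(x*) = 0 and φ''(x*) = 2. Laplace's method gives
  I(n) ~ e^(−n φ(x*)) · sqrt(2π / (n · φ''(x*))) = sqrt(2π / (2n)) = sqrt(π/n).
This is exact: substituting u = (x − 12)·sqrt(n) gives I(n) = (1/sqrt(n)) ∫_{−∞}^{∞} e^(−u^2) du = sqrt(π/n).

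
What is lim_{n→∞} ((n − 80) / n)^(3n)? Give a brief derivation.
lim = e^(−240)

Rewrite as (1 − 80/n)^(3n). By the standard limit (1 + x/n)^n → e^x, we have (1 − 80/n)^n → e^(−80), and raising to the 3rd power gives e^(−240).
More precisely, ln[(1 − 80/n)^(3n)] = 3n · ln(1 − 80/n) = 3n · (-80/n + O(1/n^2)) = -240 + O(1/n) → -240.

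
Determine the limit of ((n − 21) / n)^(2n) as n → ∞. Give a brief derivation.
lim = e^(−42)

Rewrite as (1 − 21/n)^(2n). By the standard limit (1 + x/n)^n → e^x, we have (1 − 21/n)^n → e^(−21), and raising to the 2nd power gives e^(−42).
More precisely, ln[(1 − 21/n)^(2n)] = 2n · ln(1 − 21/n) = 2n · (-21/n + O(1/n^2)) = -42 + O(1/n) → -42.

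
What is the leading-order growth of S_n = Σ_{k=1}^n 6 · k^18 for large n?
S_n ~ 6 · n^19 / 19

By integral comparison (Euler-Maclaurin), Σ_{k=1}^n 6 · k^18 = 6 · ∫_0^n x^18 dx + O(n^18) = 6 · n^19/19 + O(n^18). (Equivalently, Faulhaber's formula gives the same leading term.)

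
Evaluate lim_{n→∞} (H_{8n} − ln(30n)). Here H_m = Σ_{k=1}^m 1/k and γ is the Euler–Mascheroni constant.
lim = ln(4/15) + γ

By Euler-Maclaurin, H_m = ln m + γ + O(1/m). So
  H_{8n} − ln(30n) = ln(8n) + γ − ln(30n) + O(1/n)
                       = ln(8/30) + γ + O(1/n).
Hence the limit is ln(8/30) + γ (= ln(4/15)).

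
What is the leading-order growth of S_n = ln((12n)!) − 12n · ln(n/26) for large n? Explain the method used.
S_n ~ 12n · (ln 312 − 1) + O(ln n)

Stirling: ln((12n)!) = 12n ln(12n) − 12n + O(ln n).
  S_n = 12n ln(12n) − 12n − 12n ln(n/26) + O(ln n)
      = 12n ln(12n) − 12n ln n + 12n ln 26 − 12n + O(ln n)
      = 12n ln 12 + 12n ln 26 − 12n + O(ln n)
      = 12n (ln 312 − 1) + O(ln n).
Numerically ln(312) − 1 ≈ 4.7430.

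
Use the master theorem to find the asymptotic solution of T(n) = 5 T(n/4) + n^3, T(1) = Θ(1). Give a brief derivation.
T(n) = Θ(n^3)

log_4 5 ≈ 1.161. f(n) = n^3 dominates n^(log_4 5) since 3 > 1.161, and the regularity condition a·f(n/b) = 5·(n/4)^3 = (5/64)·n^3 ≤ c·f(n) holds with c = 5/64 ≈ 0.0781 < 1. So this is Case 3: T(n) = Θ(f(n)) = Θ(n^3).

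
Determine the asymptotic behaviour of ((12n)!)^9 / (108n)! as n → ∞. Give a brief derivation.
((12n)!)^9/(108n)! ~ ((2π·12n)^(8/2) / 3) · 9^(−9·12n)  →  0

Write N = 12n. Stirling: N! ~ sqrt(2π N)(N/e)^N and (9N)! ~ sqrt(2π·9N)·(9N/e)^(9N).
  (N!)^9/(9N)! ~ (2π N)^(9/2) (N/e)^(9N) / [sqrt(2π·9N) (9N/e)^(9N)]
     = (2π N)^(9/2) / sqrt(2π·9N) · (N/(9N))^(9N)
     = (2π N)^((9−1)/2) / 3 · 9^(−9N).
Since 9^9 > 1, the factor 9^(−9N) decays exponentially, so the ratio → 0. Substituting N = 12n gives the stated form.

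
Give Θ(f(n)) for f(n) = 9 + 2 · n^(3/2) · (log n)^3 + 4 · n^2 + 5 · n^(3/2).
f(n) ∈ Θ(n^2)

Compare the terms by growth order. For large n, n^a · (log n)^b dominates n^a' · (log n)^b' iff a > a', or (a = a' and b > b'). Ranking the 4 terms shows the dominant one is 4 · n^2. Hence f(n) ∈ Θ(n^2).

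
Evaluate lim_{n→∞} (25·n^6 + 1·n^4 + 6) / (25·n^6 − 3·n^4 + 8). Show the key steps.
lim = 25/25 = 1

For large n the leading n^6 terms dominate both numerator and denominator. Dividing top and bottom by n^6, every other term tends to 0, leaving 25/25 = 1.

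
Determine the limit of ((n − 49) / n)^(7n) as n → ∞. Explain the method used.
lim = e^(−343)

Rewrite as (1 − 49/n)^(7n). By the standard limit (1 + x/n)^n → e^x, we have (1 − 49/n)^n → e^(−49), and raising to the 7th power gives e^(−343).
More precisely, ln[(1 − 49/n)^(7n)] = 7n · ln(1 − 49/n) = 7n · (-49/n + O(1/n^2)) = -343 + O(1/n) → -343.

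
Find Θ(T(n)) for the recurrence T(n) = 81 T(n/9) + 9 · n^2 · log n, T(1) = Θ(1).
T(n) = Θ(n^2 · (log n)^2)

Here log_9 81 = 2 and f(n) = 9 · n^2 · log n = Θ(n^(log_9 81) · (log n)^1). This is the extended Case 2 of the master theorem (f matches the critical exponent up to log factors), giving T(n) = Θ(n^(log_9 81) · (log n)^(1+1)) = Θ(n^2 · (log n)^2).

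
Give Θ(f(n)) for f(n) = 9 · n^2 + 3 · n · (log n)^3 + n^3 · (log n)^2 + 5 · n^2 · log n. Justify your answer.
f(n) ∈ Θ(n^3 · (log n)^2)

Compare the terms by growth order. For large n, n^a · (log n)^b dominates n^a' · (log n)^b' iff a > a', or (a = a' and b > b'). Ranking the 4 terms shows the dominant one is n^3 · (log n)^2. Hence f(n) ∈ Θ(n^3 · (log n)^2).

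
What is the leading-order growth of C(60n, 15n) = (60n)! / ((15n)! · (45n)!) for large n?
C(60n, 15n) ~ (256/27)^(15n) · sqrt(2/(3π·15n))

Write N = 15n. Apply Stirling to each factorial:
  (4N)! ~ sqrt(2π·4N) · (4N/e)^(4N),
  N! ~ sqrt(2π N) · (N/e)^N,
  (3N)! ~ sqrt(2π·3N) · (3N/e)^(3N).
The exponential factors combine to (4N)^(4N) / (N^N · (3N)^(3N)) = 4^(4N)/3^(3N) = (4^4/3^3)^N = (256/27)^N.
The square-root prefactors combine to sqrt(2π·4N) / (sqrt(2π N)·sqrt(2π·3N)) = sqrt(4 / (2π·3·N)) = sqrt(2/(3π·15n)).
Substituting N = 15n: C(60n, 15n) ~ (256/27)^(15n) · sqrt(2/(3π·15n)).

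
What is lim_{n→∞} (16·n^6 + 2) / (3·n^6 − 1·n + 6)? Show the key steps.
lim = 16/3

For large n the leading n^6 terms dominate both numerator and denominator. Dividing top and bottom by n^6, every other term tends to 0, leaving 16/3.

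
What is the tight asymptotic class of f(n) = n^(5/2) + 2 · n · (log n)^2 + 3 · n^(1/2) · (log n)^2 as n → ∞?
f(n) ∈ Θ(n^(5/2))

Compare the terms by growth order. For large n, n^a · (log n)^b dominates n^a' · (log n)^b' iff a > a', or (a = a' and b > b'). Ranking the 3 terms shows the dominant one is n^(5/2). Hence f(n) ∈ Θ(n^(5/2)).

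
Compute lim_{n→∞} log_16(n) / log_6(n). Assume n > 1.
lim = ln(6) / ln(16) = log_16(6)

Change of base: log_16(n) = ln n / ln 16 and log_6(n) = ln n / ln 6. The ratio is (ln n / ln 16) · (ln 6 / ln n) = ln 6 / ln 16, a constant independent of n. So the limit is ln 6 / ln 16 = log_16(6).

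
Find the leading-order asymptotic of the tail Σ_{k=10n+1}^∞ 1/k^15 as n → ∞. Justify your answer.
Σ_{k>10n} 1/k^15 ~ 1/(14 · (10n)^14)

Compare to the integral: ∫_{10n}^∞ x^(−15) dx = [−x^(−14)/14]_{10n}^∞ = 1/((15−1)·(10n)^14). Euler-Maclaurin then gives
  Σ_{k>10n} 1/k^15 = ∫_{10n}^∞ dx/x^15 − 1/(2·(10n)^15) + O(1/(10n)^16).
(Equivalently this is ζ(15) − Σ_{k≤10n} 1/k^15.)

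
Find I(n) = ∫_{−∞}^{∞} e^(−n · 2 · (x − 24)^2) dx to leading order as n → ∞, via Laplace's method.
I(n) = sqrt(π/(2n))

Here φ(x) = 2 · (x − 24)^2 has its unique minimum at x* = 24 with φ(x*) = 0 and φ''(x*) = 4. Laplace's method gives
  I(n) ~ e^(−n φ(x*)) · sqrt(2π / (n · φ''(x*))) = sqrt(2π / (4n)) = sqrt(π/(2n)).
This is exact: substituting u = (x − 24)·sqrt(2n) gives I(n) = (1/sqrt(2n)) ∫_{−∞}^{∞} e^(−u^2) du = sqrt(π/(2n)).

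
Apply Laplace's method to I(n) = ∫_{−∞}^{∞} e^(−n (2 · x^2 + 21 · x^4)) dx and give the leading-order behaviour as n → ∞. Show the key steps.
I(n) ~ sqrt(π/(2n))

φ(x) = 2 · x^2 + 21 · x^4 has its unique global minimum at x* = 0 (since φ'(x) = 4x + 84x^3 = 0 only at x = 0 for real x with both coefficients positive, and φ → ∞ as |x| → ∞). At x* = 0, φ(0) = 0 and φ''(0) = 4. Laplace's method then gives
  I(n) ~ sqrt(2π / (n · φ''(0))) · e^(−n φ(0)) = sqrt(2π / (4n)) = sqrt(π/(2n)).
The 21 · x^4 term contributes only at subleading order (an O(1/n) relative correction).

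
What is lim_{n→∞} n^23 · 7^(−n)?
lim = 0

Exponentials with base > 1 dominate every fixed polynomial: for any fixed c, n^c / 7^n → 0 as n → ∞ (e.g. by the ratio test, or by writing 7^n = e^(n ln 7) and noting e^(n ln 7) / n^c → ∞). Hence n^23 · 7^(−n) = n^23 / 7^n → 0.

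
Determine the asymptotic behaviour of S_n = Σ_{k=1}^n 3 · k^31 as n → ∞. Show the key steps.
S_n ~ 3 · n^32 / 32

By integral comparison (Euler-Maclaurin), Σ_{k=1}^n 3 · k^31 = 3 · ∫_0^n x^31 dx + O(n^31) = 3 · n^32/32 + O(n^31). (Equivalently, Faulhaber's formula gives the same leading term.)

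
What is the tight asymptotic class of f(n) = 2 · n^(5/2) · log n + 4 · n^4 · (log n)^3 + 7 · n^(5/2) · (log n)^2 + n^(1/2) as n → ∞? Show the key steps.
f(n) ∈ Θ(n^4 · (log n)^3)

Compare the terms by growth order. For large n, n^a · (log n)^b dominates n^a' · (log n)^b' iff a > a', or (a = a' and b > b'). Ranking the 4 terms shows the dominant one is 4 · n^4 · (log n)^3. Hence f(n) ∈ Θ(n^4 · (log n)^3).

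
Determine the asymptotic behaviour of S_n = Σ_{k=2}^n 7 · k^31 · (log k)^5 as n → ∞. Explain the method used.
S_n ~ 7 · n^32 · (log n)^5 / 32

By integral comparison, S_n = ∫_1^n 7 · x^31 · (log x)^5 dx + O(n^31 · (log n)^5). For the integral, the leading term of ∫_1^n x^31 (log x)^5 dx is n^32/32 · (log n)^5 (by repeated integration by parts; each step lowers the log-exponent and produces a relatively O(1/log n) correction). Hence S_n ~ 7 · n^32 · (log n)^5 / 32.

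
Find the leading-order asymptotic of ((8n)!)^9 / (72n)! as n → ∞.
((8n)!)^9/(72n)! ~ ((2π·8n)^(8/2) / 3) · 9^(−9·8n)  →  0

Write N = 8n. Stirling: N! ~ sqrt(2π N)(N/e)^N and (9N)! ~ sqrt(2π·9N)·(9N/e)^(9N).
  (N!)^9/(9N)! ~ (2π N)^(9/2) (N/e)^(9N) / [sqrt(2π·9N) (9N/e)^(9N)]
     = (2π N)^(9/2) / sqrt(2π·9N) · (N/(9N))^(9N)
     = (2π N)^((9−1)/2) / 3 · 9^(−9N).
Since 9^9 > 1, the factor 9^(−9N) decays exponentially, so the ratio → 0. Substituting N = 8n gives the stated form.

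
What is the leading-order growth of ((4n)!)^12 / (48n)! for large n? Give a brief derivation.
((4n)!)^12/(48n)! ~ ((2π·4n)^(11/2) / sqrt(12)) · 12^(−12·4n)  →  0

Write N = 4n. Stirling: N! ~ sqrt(2π N)(N/e)^N and (12N)! ~ sqrt(2π·12N)·(12N/e)^(12N).
  (N!)^12/(12N)! ~ (2π N)^(12/2) (N/e)^(12N) / [sqrt(2π·12N) (12N/e)^(12N)]
     = (2π N)^(12/2) / sqrt(2π·12N) · (N/(12N))^(12N)
     = (2π N)^((12−1)/2) / sqrt(12) · 12^(−12N).
Since 12^12 > 1, the factor 12^(−12N) decays exponentially, so the ratio → 0. Substituting N = 4n gives the stated form.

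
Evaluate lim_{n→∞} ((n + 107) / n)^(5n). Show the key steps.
lim = e^535

Rewrite as (1 + 107/n)^(5n). By the standard limit (1 + x/n)^n → e^x, we have (1 + 107/n)^n → e^107, and raising to the 5th power gives e^535.
More precisely, ln[(1 + 107/n)^(5n)] = 5n · ln(1 + 107/n) = 5n · (107/n + O(1/n^2)) = 535 + O(1/n) → 535.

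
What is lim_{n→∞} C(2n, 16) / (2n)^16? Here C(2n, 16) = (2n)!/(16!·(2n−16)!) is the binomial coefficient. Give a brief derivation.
lim = 1/16! = 1/20922789888000

With N = 2n → ∞: C(N, 16) / N^16 = [N(N−1)…(N−15)] / (16! · N^16) = (1/16!) · 1 · (1 − 1/(2n)) · … · (1 − 15/(2n)). Each factor → 1 as N → ∞, so the limit is 1/16! = 1/20922789888000.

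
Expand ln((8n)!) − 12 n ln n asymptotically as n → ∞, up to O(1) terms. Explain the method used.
ln((8n)!) − 12 n ln n = −4 n ln n + 8(ln 8 − 1) n + (1/2) ln(2π·8n) + O(1/n)

Stirling: ln((8n)!) = 8n ln(8n) − 8n + (1/2) ln(2π·8n) + O(1/n).
Expand 8n ln(8n) = 8n (ln n + ln 8) = 8n ln n + 8n ln 8.
Subtract 12n ln n: leading term is (8 − 12) n ln n = −4 n ln n. The next term is 8n ln 8 − 8n = 8(ln 8 − 1) n. Then the (1/2) ln(2π·8n) correction.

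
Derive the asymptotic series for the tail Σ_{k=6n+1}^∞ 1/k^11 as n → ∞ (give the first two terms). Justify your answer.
Σ_{k>6n} 1/k^11 = 1/(10 · (6n)^10) − 1/(2 · (6n)^11) + O(1/(6n)^12)

Compare to the integral: ∫_{6n}^∞ x^(−11) dx = [−x^(−10)/10]_{6n}^∞ = 1/((11−1)·(6n)^10). The Euler-Maclaurin correction adds −f(6n)/2 = −1/(2·(6n)^11). Euler-Maclaurin then gives
  Σ_{k>6n} 1/k^11 = ∫_{6n}^∞ dx/x^11 − 1/(2·(6n)^11) + O(1/(6n)^12).
(Equivalently this is ζ(11) − Σ_{k≤6n} 1/k^11.)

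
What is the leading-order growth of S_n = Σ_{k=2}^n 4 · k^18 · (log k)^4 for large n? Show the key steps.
S_n ~ 4 · n^19 · (log n)^4 / 19

By integral comparison, S_n = ∫_1^n 4 · x^18 · (log x)^4 dx + O(n^18 · (log n)^4). For the integral, the leading term of ∫_1^n x^18 (log x)^4 dx is n^19/19 · (log n)^4 (by repeated integration by parts; each step lowers the log-exponent and produces a relatively O(1/log n) correction). Hence S_n ~ 4 · n^19 · (log n)^4 / 19.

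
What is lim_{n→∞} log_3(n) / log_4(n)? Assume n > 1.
lim = ln(4) / ln(3) = log_3(4)

Change of base: log_3(n) = ln n / ln 3 and log_4(n) = ln n / ln 4. The ratio is (ln n / ln 3) · (ln 4 / ln n) = ln 4 / ln 3, a constant independent of n. So the limit is ln 4 / ln 3 = log_3(4).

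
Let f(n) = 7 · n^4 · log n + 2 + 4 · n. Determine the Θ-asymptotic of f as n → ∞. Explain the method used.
f(n) ∈ Θ(n^4 · log n)

Compare the terms by growth order. For large n, n^a · (log n)^b dominates n^a' · (log n)^b' iff a > a', or (a = a' and b > b'). Ranking the 3 terms shows the dominant one is 7 · n^4 · log n. Hence f(n) ∈ Θ(n^4 · log n).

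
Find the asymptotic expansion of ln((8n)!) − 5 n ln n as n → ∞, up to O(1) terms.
ln((8n)!) − 5 n ln n = 3 n ln n + 8(ln 8 − 1) n + (1/2) ln(2π·8n) + O(1/n)

Stirling: ln((8n)!) = 8n ln(8n) − 8n + (1/2) ln(2π·8n) + O(1/n).
Expand 8n ln(8n) = 8n (ln n + ln 8) = 8n ln n + 8n ln 8.
Subtract 5n ln n: leading term is (8 − 5) n ln n = 3 n ln n. The next term is 8n ln 8 − 8n = 8(ln 8 − 1) n. Then the (1/2) ln(2π·8n) correction.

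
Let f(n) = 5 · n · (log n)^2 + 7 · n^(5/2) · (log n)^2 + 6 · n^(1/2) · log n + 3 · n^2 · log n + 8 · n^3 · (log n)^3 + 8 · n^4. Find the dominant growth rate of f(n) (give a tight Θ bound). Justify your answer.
f(n) ∈ Θ(n^4)

Compare the terms by growth order. For large n, n^a · (log n)^b dominates n^a' · (log n)^b' iff a > a', or (a = a' and b > b'). Ranking the 6 terms shows the dominant one is 8 · n^4. Hence f(n) ∈ Θ(n^4).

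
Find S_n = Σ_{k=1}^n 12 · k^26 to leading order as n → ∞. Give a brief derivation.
S_n ~ 4 · n^27 / 9

By integral comparison (Euler-Maclaurin), Σ_{k=1}^n 12 · k^26 = 12 · ∫_0^n x^26 dx + O(n^26) = 12 · n^27/27 = 4 · n^27 / 9 + O(n^26). (Equivalently, Faulhaber's formula gives the same leading term.)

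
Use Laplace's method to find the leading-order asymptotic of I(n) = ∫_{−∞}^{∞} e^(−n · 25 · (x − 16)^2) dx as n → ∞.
I(n) = sqrt(π/(25n))

Here φ(x) = 25 · (x − 16)^2 has its unique minimum at x* = 16 with φ(x*) = 0 and φ''(x*) = 50. Laplace's method gives
  I(n) ~ e^(−n φ(x*)) · sqrt(2π / (n · φ''(x*))) = sqrt(2π / (50n)) = sqrt(π/(25n)).
This is exact: substituting u = (x − 16)·sqrt(25n) gives I(n) = (1/sqrt(25n)) ∫_{−∞}^{∞} e^(−u^2) du = sqrt(π/(25n)).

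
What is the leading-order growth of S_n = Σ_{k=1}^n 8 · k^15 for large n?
S_n ~ n^16 / 2

By integral comparison (Euler-Maclaurin), Σ_{k=1}^n 8 · k^15 = 8 · ∫_0^n x^15 dx + O(n^15) = 8 · n^16/16 = n^16 / 2 + O(n^15). (Equivalently, Faulhaber's formula gives the same leading term.)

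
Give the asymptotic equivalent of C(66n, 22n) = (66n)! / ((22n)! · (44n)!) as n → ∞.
C(66n, 22n) ~ (27/4)^(22n) · sqrt(3/(4π·22n))

Write N = 22n. Apply Stirling to each factorial:
  (3N)! ~ sqrt(2π·3N) · (3N/e)^(3N),
  N! ~ sqrt(2π N) · (N/e)^N,
  (2N)! ~ sqrt(2π·2N) · (2N/e)^(2N).
The exponential factors combine to (3N)^(3N) / (N^N · (2N)^(2N)) = 3^(3N)/2^(2N) = (3^3/2^2)^N = (27/4)^N.
The square-root prefactors combine to sqrt(2π·3N) / (sqrt(2π N)·sqrt(2π·2N)) = sqrt(3 / (2π·2·N)) = sqrt(3/(4π·22n)).
Substituting N = 22n: C(66n, 22n) ~ (27/4)^(22n) · sqrt(3/(4π·22n)).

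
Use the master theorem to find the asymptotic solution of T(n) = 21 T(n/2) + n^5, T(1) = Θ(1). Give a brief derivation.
T(n) = Θ(n^5)

log_2 21 ≈ 4.392. f(n) = n^5 dominates n^(log_2 21) since 5 > 4.392, and the regularity condition a·f(n/b) = 21·(n/2)^5 = (21/32)·n^5 ≤ c·f(n) holds with c = 21/32 ≈ 0.656 < 1. So this is Case 3: T(n) = Θ(f(n)) = Θ(n^5).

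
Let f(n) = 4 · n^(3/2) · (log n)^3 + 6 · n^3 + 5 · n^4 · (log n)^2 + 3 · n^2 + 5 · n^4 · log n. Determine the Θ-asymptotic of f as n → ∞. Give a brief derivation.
f(n) ∈ Θ(n^4 · (log n)^2)

Compare the terms by growth order. For large n, n^a · (log n)^b dominates n^a' · (log n)^b' iff a > a', or (a = a' and b > b'). Ranking the 5 terms shows the dominant one is 5 · n^4 · (log n)^2. Hence f(n) ∈ Θ(n^4 · (log n)^2).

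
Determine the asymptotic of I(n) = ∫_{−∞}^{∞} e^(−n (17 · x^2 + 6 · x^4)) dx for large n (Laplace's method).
I(n) ~ sqrt(π/(17n))

φ(x) = 17 · x^2 + 6 · x^4 has its unique global minimum at x* = 0 (since φ'(x) = 34x + 24x^3 = 0 only at x = 0 for real x with both coefficients positive, and φ → ∞ as |x| → ∞). At x* = 0, φ(0) = 0 and φ''(0) = 34. Laplace's method then gives
  I(n) ~ sqrt(2π / (n · φ''(0))) · e^(−n φ(0)) = sqrt(2π / (34n)) = sqrt(π/(17n)).
The 6 · x^4 term contributes only at subleading order (an O(1/n) relative correction).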